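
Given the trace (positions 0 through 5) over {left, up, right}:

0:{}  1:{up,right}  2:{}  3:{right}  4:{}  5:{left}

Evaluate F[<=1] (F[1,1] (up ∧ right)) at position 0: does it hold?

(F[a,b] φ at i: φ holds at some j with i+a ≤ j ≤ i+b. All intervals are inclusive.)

Check F[1,1] (up ∧ right) at each j in [0,1]:
  j=0: holds (witness at 1)
  j=1: fails (none in [2,2])
Found at j=0 → formula holds.

Holds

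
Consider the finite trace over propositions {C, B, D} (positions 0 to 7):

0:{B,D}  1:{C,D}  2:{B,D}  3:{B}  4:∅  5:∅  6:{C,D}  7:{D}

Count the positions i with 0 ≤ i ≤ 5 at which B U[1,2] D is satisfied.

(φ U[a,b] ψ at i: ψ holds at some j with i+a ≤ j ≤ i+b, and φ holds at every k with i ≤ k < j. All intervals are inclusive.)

Evaluate at each i in [0,5]:
  i=0: ✓ (rhs at j=1; lhs holds on [0,0])
  i=1: ✗ (lhs fails at k=1 before rhs at j=2)
  i=2: ✗ (no rhs in [3,4])
  i=3: ✗ (no rhs in [4,5])
  i=4: ✗ (lhs fails at k=4 before rhs at j=6)
  i=5: ✗ (lhs fails at k=5 before rhs at j=6)
Positions where it holds: {0} → 1.

1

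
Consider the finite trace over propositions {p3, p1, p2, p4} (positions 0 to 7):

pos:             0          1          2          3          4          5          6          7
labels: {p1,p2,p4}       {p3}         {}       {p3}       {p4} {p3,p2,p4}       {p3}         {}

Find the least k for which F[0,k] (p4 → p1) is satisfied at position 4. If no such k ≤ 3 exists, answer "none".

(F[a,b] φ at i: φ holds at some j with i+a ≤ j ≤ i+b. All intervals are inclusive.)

Scan j = 4,5,… for (p4 → p1):
  j=4: fails
  j=5: fails
  j=6: holds
First hit at j=6, so smallest k = 6-4 = 2.

2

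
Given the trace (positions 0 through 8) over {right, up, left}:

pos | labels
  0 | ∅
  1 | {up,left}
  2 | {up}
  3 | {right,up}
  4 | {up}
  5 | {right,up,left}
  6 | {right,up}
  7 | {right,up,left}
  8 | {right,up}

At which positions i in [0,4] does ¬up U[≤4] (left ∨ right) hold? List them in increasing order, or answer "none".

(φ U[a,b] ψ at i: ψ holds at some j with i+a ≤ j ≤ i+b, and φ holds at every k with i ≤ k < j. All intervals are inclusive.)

0, 1, 3

Evaluate at each i in [0,4]:
  i=0: ✓ (rhs at j=1; lhs holds on [0,0])
  i=1: ✓ (rhs at j=1)
  i=2: ✗ (lhs fails at k=2 before rhs at j=3)
  i=3: ✓ (rhs at j=3)
  i=4: ✗ (lhs fails at k=4 before rhs at j=5)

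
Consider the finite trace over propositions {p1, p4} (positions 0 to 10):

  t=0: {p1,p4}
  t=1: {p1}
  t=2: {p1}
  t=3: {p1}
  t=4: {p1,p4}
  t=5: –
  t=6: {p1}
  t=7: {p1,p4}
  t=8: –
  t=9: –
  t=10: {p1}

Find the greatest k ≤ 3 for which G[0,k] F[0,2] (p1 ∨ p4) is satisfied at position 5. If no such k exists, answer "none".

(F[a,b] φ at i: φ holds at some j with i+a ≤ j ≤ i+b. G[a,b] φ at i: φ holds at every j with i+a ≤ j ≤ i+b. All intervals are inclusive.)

F[0,2] (p1 ∨ p4) must hold from j=5 onward; find where it first fails.
  j=5: holds
  j=6: holds
  j=7: holds
  j=8: holds
Holds through j=8; largest k = 3.

3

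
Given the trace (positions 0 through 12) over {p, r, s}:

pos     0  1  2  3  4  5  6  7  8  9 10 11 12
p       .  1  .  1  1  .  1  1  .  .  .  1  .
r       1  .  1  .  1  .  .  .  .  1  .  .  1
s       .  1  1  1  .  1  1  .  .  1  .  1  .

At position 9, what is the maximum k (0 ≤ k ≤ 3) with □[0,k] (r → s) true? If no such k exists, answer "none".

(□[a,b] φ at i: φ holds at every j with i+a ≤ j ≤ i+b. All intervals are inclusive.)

(r → s) must hold from j=9 onward; find where it first fails.
  j=9: holds
  j=10: holds
  j=11: holds
  j=12: fails
Holds on [9,11], so largest k = 2.

2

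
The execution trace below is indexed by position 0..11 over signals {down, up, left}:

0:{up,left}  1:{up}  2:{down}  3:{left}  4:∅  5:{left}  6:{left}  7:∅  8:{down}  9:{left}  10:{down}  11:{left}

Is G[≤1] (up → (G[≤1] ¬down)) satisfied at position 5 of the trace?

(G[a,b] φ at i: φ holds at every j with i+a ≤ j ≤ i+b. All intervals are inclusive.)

Check (up → (G[≤1] ¬down)) at every j in [5,6]:
  j=5: antecedent false → ✓
  j=6: antecedent false → ✓
All positions satisfy it → formula holds.

Yes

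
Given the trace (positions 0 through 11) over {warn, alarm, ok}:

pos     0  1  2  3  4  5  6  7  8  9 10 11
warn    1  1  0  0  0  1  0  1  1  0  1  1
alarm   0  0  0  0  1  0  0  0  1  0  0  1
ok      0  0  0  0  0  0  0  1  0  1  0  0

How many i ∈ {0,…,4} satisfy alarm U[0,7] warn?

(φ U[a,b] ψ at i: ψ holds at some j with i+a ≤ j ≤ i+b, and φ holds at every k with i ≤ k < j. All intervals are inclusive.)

3

Evaluate at each i in [0,4]:
  i=0: ✓ (rhs at j=0)
  i=1: ✓ (rhs at j=1)
  i=2: ✗ (lhs fails at k=2 before rhs at j=5)
  i=3: ✗ (lhs fails at k=3 before rhs at j=5)
  i=4: ✓ (rhs at j=5; lhs holds on [4,4])
Positions where it holds: {0, 1, 4} → 3.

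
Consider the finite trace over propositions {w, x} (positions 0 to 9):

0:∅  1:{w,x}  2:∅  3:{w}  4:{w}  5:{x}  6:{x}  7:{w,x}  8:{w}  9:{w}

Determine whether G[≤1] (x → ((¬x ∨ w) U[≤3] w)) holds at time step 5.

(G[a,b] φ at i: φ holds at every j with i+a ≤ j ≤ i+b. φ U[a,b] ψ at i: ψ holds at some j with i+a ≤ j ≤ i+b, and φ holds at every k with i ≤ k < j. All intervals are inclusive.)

False

Check (x → ((¬x ∨ w) U[≤3] w)) at every j in [5,6]:
  j=5: antecedent true; consequent fails → ✗
  j=6: antecedent true; consequent fails → ✗
Fails at j=5 → formula fails.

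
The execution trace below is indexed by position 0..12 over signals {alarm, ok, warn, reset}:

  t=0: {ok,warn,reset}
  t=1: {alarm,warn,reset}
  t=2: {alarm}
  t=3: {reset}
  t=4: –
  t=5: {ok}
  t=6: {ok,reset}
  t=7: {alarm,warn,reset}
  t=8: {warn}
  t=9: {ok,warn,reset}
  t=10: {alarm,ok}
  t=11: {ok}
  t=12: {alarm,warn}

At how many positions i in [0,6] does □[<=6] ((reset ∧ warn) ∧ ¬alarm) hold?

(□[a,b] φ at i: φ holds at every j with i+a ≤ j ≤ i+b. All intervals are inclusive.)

Evaluate at each i in [0,6]:
  i=0: ✗ (fails at j=1)
  i=1: ✗ (fails at j=1)
  i=2: ✗ (fails at j=2)
  i=3: ✗ (fails at j=3)
  i=4: ✗ (fails at j=4)
  i=5: ✗ (fails at j=5)
  i=6: ✗ (fails at j=6)
Positions where it holds: {} → 0.

0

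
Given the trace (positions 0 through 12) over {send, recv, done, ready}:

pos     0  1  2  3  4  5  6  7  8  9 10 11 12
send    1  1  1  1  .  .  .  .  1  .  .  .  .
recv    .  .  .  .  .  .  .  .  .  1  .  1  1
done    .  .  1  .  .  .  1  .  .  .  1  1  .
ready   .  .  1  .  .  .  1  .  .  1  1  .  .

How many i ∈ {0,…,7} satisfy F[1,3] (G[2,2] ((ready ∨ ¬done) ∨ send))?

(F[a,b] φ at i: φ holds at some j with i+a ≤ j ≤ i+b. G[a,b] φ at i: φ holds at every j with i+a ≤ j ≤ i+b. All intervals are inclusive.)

Evaluate at each i in [0,7]:
  i=0: ✓ (witness j=1)
  i=1: ✓ (witness j=2)
  i=2: ✓ (witness j=3)
  i=3: ✓ (witness j=4)
  i=4: ✓ (witness j=5)
  i=5: ✓ (witness j=6)
  i=6: ✓ (witness j=7)
  i=7: ✓ (witness j=8)
Positions where it holds: {0, 1, 2, 3, 4, 5, 6, 7} → 8.

8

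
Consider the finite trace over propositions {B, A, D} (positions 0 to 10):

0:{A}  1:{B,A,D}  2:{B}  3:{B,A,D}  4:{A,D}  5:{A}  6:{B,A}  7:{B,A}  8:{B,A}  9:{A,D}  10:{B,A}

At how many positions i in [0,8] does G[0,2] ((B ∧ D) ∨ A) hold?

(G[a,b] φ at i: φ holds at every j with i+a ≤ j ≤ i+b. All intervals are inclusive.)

Evaluate at each i in [0,8]:
  i=0: ✗ (fails at j=2)
  i=1: ✗ (fails at j=2)
  i=2: ✗ (fails at j=2)
  i=3: ✓ (all of [3,5])
  i=4: ✓ (all of [4,6])
  i=5: ✓ (all of [5,7])
  i=6: ✓ (all of [6,8])
  i=7: ✓ (all of [7,9])
  i=8: ✓ (all of [8,10])
Positions where it holds: {3, 4, 5, 6, 7, 8} → 6.

6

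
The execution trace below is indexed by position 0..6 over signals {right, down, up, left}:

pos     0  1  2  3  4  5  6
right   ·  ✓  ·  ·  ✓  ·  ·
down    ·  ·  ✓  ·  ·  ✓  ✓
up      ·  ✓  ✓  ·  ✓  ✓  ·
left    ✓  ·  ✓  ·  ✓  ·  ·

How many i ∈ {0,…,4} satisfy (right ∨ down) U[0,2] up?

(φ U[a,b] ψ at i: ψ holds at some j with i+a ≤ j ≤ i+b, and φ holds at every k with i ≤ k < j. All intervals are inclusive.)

3

Evaluate at each i in [0,4]:
  i=0: ✗ (lhs fails at k=0 before rhs at j=1)
  i=1: ✓ (rhs at j=1)
  i=2: ✓ (rhs at j=2)
  i=3: ✗ (lhs fails at k=3 before rhs at j=4)
  i=4: ✓ (rhs at j=4)
Positions where it holds: {1, 2, 4} → 3.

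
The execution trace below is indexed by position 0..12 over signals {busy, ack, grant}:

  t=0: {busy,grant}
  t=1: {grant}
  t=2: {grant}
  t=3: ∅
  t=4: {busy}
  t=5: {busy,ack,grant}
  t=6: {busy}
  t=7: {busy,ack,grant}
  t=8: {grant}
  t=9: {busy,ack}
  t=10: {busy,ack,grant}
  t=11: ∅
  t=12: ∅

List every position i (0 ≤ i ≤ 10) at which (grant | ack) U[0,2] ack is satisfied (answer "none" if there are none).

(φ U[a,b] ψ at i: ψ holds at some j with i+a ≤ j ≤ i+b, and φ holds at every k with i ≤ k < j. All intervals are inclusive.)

Evaluate at each i in [0,10]:
  i=0: ✗ (no rhs in [0,2])
  i=1: ✗ (no rhs in [1,3])
  i=2: ✗ (no rhs in [2,4])
  i=3: ✗ (lhs fails at k=3 before rhs at j=5)
  i=4: ✗ (lhs fails at k=4 before rhs at j=5)
  i=5: ✓ (rhs at j=5)
  i=6: ✗ (lhs fails at k=6 before rhs at j=7)
  i=7: ✓ (rhs at j=7)
  i=8: ✓ (rhs at j=9; lhs holds on [8,8])
  i=9: ✓ (rhs at j=9)
  i=10: ✓ (rhs at j=10)

5, 7, 8, 9, 10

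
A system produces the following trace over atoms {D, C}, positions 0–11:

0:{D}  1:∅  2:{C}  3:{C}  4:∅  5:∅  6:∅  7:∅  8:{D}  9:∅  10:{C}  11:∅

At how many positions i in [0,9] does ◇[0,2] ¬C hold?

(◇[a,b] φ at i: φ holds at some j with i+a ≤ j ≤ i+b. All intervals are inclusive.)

Evaluate at each i in [0,9]:
  i=0: ✓ (witness j=0)
  i=1: ✓ (witness j=1)
  i=2: ✓ (witness j=4)
  i=3: ✓ (witness j=4)
  i=4: ✓ (witness j=4)
  i=5: ✓ (witness j=5)
  i=6: ✓ (witness j=6)
  i=7: ✓ (witness j=7)
  i=8: ✓ (witness j=8)
  i=9: ✓ (witness j=9)
Positions where it holds: {0, 1, 2, 3, 4, 5, 6, 7, 8, 9} → 10.

10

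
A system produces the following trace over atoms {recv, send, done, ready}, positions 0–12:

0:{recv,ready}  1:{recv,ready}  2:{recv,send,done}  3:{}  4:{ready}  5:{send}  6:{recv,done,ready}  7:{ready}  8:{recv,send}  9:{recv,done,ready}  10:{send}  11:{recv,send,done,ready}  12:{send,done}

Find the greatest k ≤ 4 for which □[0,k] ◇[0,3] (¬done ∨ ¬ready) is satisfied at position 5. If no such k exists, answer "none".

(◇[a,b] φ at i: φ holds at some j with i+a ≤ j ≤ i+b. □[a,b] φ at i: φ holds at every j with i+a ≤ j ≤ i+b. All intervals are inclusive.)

4

◇[0,3] (¬done ∨ ¬ready) must hold from j=5 onward; find where it first fails.
  j=5: holds
  j=6: holds
  j=7: holds
  j=8: holds
  j=9: holds
Holds through j=9; largest k = 4.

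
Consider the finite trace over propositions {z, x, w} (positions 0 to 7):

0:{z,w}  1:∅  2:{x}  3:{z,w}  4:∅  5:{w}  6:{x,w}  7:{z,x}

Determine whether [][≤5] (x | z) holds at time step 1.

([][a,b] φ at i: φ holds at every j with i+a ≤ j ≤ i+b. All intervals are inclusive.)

Check (x | z) at every j in [1,6]:
  j=1: false
  j=2: true
  j=3: true
  j=4: false
  j=5: false
  j=6: true
Fails at j=1 → formula fails.

False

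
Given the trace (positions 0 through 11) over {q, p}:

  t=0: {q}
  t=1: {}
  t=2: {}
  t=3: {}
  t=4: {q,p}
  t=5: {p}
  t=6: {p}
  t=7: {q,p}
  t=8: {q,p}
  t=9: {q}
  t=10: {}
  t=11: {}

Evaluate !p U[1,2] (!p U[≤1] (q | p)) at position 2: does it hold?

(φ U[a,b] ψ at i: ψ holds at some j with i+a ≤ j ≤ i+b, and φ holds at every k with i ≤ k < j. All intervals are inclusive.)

Need some j in [3,4] with (!p U[≤1] (q | p)), and !p at every k in [2,j-1].
  j=3: (!p U[≤1] (q | p)) holds; !p holds at every k in [2,2] → satisfied.

Holds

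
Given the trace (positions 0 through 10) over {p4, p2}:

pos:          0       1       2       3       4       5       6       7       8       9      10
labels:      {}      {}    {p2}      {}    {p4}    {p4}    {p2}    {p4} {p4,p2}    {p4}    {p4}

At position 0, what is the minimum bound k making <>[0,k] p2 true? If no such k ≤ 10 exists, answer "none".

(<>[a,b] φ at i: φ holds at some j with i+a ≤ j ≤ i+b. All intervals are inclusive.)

Scan j = 0,1,… for p2:
  j=0: fails
  j=1: fails
  j=2: holds
First hit at j=2, so smallest k = 2-0 = 2.

2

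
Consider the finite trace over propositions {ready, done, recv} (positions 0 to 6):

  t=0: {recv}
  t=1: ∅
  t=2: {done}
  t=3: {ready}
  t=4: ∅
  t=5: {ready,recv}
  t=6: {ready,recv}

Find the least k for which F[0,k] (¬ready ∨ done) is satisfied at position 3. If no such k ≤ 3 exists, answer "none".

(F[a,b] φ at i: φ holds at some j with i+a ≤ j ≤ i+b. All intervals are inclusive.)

Scan j = 3,4,… for (¬ready ∨ done):
  j=3: fails
  j=4: holds
First hit at j=4, so smallest k = 4-3 = 1.

1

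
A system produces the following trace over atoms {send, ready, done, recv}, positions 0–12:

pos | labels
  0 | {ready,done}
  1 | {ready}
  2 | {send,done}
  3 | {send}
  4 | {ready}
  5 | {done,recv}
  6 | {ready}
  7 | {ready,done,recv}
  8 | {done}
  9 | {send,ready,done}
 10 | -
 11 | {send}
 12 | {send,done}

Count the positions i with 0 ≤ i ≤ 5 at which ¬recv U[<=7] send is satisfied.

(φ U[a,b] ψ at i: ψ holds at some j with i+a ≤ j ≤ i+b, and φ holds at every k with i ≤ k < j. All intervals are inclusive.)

Evaluate at each i in [0,5]:
  i=0: ✓ (rhs at j=2; lhs holds on [0,1])
  i=1: ✓ (rhs at j=2; lhs holds on [1,1])
  i=2: ✓ (rhs at j=2)
  i=3: ✓ (rhs at j=3)
  i=4: ✗ (lhs fails at k=5 before rhs at j=9)
  i=5: ✗ (lhs fails at k=5 before rhs at j=9)
Positions where it holds: {0, 1, 2, 3} → 4.

4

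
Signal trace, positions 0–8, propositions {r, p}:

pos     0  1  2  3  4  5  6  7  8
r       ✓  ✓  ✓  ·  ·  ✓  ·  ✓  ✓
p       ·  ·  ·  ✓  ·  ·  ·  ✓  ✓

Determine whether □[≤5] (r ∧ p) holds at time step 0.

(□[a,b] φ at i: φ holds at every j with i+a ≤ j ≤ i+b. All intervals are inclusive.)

Does not hold

Check (r ∧ p) at every j in [0,5]:
  j=0: false
  j=1: false
  j=2: false
  j=3: false
  j=4: false
  j=5: false
Fails at j=0 → formula fails.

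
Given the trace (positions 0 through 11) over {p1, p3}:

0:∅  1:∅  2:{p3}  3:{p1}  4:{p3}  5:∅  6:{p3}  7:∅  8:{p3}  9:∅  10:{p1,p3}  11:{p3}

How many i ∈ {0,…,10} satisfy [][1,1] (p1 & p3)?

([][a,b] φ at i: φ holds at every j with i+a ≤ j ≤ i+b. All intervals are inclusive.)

Evaluate at each i in [0,10]:
  i=0: ✗ (fails at j=1)
  i=1: ✗ (fails at j=2)
  i=2: ✗ (fails at j=3)
  i=3: ✗ (fails at j=4)
  i=4: ✗ (fails at j=5)
  i=5: ✗ (fails at j=6)
  i=6: ✗ (fails at j=7)
  i=7: ✗ (fails at j=8)
  i=8: ✗ (fails at j=9)
  i=9: ✓ (all of [10,10])
  i=10: ✗ (fails at j=11)
Positions where it holds: {9} → 1.

1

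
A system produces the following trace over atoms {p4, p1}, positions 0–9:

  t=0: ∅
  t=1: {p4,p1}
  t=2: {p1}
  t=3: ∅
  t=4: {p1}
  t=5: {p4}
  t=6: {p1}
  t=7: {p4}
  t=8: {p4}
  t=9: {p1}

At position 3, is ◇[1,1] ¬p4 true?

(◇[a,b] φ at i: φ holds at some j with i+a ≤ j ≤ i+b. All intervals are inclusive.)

True

Check ¬p4 at each j in [4,4]:
  j=4: true
Found at j=4 → formula holds.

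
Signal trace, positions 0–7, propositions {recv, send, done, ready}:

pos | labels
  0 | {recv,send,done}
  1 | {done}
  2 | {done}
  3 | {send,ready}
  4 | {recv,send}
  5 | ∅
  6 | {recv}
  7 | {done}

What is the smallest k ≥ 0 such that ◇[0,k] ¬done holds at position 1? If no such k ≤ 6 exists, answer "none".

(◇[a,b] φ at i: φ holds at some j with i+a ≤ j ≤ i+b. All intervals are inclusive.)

2

Scan j = 1,2,… for ¬done:
  j=1: fails
  j=2: fails
  j=3: holds
First hit at j=3, so smallest k = 3-1 = 2.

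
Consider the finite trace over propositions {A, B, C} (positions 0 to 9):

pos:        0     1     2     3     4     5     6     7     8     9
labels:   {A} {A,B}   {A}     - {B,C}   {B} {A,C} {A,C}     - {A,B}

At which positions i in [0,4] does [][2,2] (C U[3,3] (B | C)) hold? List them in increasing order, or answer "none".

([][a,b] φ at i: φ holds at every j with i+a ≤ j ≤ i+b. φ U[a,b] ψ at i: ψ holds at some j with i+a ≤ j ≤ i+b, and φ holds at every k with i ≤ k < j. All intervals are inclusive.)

Evaluate at each i in [0,4]:
  i=0: ✗ (fails at j=2)
  i=1: ✗ (fails at j=3)
  i=2: ✗ (fails at j=4)
  i=3: ✗ (fails at j=5)
  i=4: ✗ (fails at j=6)

none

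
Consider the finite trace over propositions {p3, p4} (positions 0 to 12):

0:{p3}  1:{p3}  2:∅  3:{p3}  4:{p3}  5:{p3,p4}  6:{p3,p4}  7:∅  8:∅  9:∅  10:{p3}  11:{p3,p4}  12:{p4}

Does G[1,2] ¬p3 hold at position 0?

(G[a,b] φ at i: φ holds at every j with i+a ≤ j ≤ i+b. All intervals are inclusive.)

Check ¬p3 at every j in [1,2]:
  j=1: false
  j=2: true
Fails at j=1 → formula fails.

Does not hold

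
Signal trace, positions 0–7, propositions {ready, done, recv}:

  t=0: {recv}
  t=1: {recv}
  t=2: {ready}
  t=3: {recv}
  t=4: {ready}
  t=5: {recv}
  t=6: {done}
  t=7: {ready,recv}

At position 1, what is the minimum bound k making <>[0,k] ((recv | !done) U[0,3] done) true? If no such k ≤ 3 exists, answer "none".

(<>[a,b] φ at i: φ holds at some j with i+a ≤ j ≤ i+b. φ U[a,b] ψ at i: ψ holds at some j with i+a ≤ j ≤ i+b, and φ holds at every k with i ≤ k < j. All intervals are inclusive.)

2

Scan j = 1,2,… for ((recv | !done) U[0,3] done):
  j=1: fails
  j=2: fails
  j=3: holds
First hit at j=3, so smallest k = 3-1 = 2.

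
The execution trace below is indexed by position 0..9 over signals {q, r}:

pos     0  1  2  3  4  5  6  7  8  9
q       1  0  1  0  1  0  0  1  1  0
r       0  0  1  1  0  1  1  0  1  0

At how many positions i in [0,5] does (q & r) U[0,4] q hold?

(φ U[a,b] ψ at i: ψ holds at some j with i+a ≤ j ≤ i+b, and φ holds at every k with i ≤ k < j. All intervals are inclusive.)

3

Evaluate at each i in [0,5]:
  i=0: ✓ (rhs at j=0)
  i=1: ✗ (lhs fails at k=1 before rhs at j=2)
  i=2: ✓ (rhs at j=2)
  i=3: ✗ (lhs fails at k=3 before rhs at j=4)
  i=4: ✓ (rhs at j=4)
  i=5: ✗ (lhs fails at k=5 before rhs at j=7)
Positions where it holds: {0, 2, 4} → 3.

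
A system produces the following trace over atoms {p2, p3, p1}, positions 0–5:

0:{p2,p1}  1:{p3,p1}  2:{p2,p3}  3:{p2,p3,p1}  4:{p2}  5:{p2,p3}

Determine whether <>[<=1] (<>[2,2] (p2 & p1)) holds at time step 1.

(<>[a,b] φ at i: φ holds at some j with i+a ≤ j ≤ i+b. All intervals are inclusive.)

Check <>[2,2] (p2 & p1) at each j in [1,2]:
  j=1: holds (witness at 3)
  j=2: fails (none in [4,4])
Found at j=1 → formula holds.

Holds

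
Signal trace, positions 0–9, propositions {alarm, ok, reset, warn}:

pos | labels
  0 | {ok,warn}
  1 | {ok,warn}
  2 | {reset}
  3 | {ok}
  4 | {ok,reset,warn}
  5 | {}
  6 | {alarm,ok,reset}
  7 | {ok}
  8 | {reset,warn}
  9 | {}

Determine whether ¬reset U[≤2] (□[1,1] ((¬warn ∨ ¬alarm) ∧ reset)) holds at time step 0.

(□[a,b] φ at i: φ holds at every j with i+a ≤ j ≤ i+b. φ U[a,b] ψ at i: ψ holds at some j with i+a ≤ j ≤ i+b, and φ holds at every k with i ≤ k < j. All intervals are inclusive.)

Yes

Need some j in [0,2] with □[1,1] ((¬warn ∨ ¬alarm) ∧ reset), and ¬reset at every k in [0,j-1].
  j=0: □[1,1] ((¬warn ∨ ¬alarm) ∧ reset) — fails at 1.
  j=1: □[1,1] ((¬warn ∨ ¬alarm) ∧ reset) holds; ¬reset holds at every k in [0,0] → satisfied.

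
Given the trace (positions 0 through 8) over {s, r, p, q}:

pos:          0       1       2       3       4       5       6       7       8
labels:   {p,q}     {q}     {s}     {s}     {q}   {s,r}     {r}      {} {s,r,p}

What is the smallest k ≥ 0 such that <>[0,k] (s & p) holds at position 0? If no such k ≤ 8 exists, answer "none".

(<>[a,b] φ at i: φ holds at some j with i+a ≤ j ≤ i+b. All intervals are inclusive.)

8

Scan j = 0,1,… for (s & p):
  j=0: fails
  j=1: fails
  j=2: fails
  j=3: fails
  j=4: fails
  j=5: fails
  j=6: fails
  j=7: fails
  j=8: holds
First hit at j=8, so smallest k = 8-0 = 8.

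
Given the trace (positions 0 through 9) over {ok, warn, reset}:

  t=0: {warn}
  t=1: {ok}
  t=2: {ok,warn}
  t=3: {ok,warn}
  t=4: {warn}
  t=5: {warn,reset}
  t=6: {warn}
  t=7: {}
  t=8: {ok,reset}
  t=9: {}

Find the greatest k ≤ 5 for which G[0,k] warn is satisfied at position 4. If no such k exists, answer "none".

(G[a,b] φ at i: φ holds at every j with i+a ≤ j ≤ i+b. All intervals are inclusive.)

2

warn must hold from j=4 onward; find where it first fails.
  j=4: holds
  j=5: holds
  j=6: holds
  j=7: fails
Holds on [4,6], so largest k = 2.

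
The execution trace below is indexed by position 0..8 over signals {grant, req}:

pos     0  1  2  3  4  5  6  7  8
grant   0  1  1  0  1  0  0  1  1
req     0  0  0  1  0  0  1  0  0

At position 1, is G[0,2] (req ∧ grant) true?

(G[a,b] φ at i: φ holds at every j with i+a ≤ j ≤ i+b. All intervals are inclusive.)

No

Check (req ∧ grant) at every j in [1,3]:
  j=1: false
  j=2: false
  j=3: false
Fails at j=1 → formula fails.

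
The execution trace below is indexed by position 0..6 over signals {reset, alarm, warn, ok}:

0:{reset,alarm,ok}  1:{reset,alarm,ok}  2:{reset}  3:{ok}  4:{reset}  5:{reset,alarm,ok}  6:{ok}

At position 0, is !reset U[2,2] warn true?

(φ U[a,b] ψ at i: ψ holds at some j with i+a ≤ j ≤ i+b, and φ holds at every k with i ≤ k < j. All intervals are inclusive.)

Need some j in [2,2] with warn, and !reset at every k in [0,j-1].
  j=2: warn false.
No j in the window works → until fails.

No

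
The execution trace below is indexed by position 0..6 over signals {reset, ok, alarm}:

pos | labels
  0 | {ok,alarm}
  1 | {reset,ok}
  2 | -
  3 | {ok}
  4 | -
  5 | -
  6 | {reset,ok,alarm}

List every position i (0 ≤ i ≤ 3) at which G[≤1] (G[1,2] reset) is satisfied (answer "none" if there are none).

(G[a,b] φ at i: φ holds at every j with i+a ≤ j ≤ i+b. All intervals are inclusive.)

Evaluate at each i in [0,3]:
  i=0: ✗ (fails at j=0)
  i=1: ✗ (fails at j=1)
  i=2: ✗ (fails at j=2)
  i=3: ✗ (fails at j=3)

none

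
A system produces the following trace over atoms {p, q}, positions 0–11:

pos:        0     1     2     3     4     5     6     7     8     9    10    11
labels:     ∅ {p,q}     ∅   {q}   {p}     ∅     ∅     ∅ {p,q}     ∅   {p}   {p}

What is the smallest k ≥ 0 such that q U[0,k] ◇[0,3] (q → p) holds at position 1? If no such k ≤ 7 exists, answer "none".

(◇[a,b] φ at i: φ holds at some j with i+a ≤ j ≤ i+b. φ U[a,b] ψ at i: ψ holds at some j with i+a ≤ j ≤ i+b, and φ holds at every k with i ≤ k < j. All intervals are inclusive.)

0

Need earliest j ≥ 1 with ◇[0,3] (q → p), and q at every k in [1,j-1].
  j=1: rhs holds (empty prefix). k = 0.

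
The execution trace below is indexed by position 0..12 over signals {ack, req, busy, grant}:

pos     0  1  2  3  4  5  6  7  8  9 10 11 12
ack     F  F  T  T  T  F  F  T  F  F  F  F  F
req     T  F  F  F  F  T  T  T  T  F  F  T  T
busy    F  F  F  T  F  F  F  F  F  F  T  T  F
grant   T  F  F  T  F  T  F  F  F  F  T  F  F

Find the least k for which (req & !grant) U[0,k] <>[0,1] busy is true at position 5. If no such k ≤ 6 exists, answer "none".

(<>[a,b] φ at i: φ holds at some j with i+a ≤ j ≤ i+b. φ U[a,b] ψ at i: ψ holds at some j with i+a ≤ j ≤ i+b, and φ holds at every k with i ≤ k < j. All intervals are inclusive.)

none

Need earliest j ≥ 5 with <>[0,1] busy, and (req & !grant) at every k in [5,j-1].
  j=5: rhs fails.
  j=6: rhs fails.
  j=7: rhs fails.
  j=8: rhs fails.
  j=9: rhs holds but lhs fails at k=5.
  j=10: rhs holds but lhs fails at k=5.
  j=11: rhs holds but lhs fails at k=5.
No witness within the range → none.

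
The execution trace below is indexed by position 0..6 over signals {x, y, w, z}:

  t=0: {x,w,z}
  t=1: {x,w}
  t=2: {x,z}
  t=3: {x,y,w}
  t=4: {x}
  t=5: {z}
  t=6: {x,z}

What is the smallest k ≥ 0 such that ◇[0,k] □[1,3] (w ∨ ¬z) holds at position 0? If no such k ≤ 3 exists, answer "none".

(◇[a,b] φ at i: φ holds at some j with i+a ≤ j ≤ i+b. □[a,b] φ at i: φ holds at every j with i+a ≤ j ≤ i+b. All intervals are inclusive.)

none

Scan j = 0,1,… for □[1,3] (w ∨ ¬z):
  j=0: fails
  j=1: fails
  j=2: fails
  j=3: fails
No j in [0,3] satisfies it → none.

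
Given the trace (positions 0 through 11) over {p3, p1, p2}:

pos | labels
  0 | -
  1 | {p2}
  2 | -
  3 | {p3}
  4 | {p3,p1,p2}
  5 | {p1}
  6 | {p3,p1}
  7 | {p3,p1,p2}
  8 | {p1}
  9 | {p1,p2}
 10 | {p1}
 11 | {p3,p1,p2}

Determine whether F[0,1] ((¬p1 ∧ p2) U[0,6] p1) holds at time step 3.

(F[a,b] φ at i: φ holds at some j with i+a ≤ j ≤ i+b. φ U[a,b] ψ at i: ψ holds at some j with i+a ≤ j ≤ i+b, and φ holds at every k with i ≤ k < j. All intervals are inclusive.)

Yes

Check ((¬p1 ∧ p2) U[0,6] p1) at each j in [3,4]:
  j=3: fails
  j=4: holds
Found at j=4 → formula holds.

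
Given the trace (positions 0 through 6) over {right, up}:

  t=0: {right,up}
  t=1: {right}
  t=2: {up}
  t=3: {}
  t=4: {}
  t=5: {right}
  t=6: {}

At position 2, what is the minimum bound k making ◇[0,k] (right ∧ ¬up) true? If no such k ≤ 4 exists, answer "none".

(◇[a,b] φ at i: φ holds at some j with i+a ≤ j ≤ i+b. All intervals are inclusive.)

3

Scan j = 2,3,… for (right ∧ ¬up):
  j=2: fails
  j=3: fails
  j=4: fails
  j=5: holds
First hit at j=5, so smallest k = 5-2 = 3.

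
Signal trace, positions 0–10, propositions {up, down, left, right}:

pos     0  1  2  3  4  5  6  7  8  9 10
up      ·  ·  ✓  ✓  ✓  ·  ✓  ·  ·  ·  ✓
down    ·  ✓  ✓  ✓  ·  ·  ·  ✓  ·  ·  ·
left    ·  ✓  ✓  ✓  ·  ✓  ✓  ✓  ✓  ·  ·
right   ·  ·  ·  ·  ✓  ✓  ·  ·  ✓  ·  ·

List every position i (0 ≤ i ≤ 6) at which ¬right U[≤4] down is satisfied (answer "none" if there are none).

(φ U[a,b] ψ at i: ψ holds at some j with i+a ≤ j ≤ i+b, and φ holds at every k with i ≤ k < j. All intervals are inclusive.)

0, 1, 2, 3, 6

Evaluate at each i in [0,6]:
  i=0: ✓ (rhs at j=1; lhs holds on [0,0])
  i=1: ✓ (rhs at j=1)
  i=2: ✓ (rhs at j=2)
  i=3: ✓ (rhs at j=3)
  i=4: ✗ (lhs fails at k=4 before rhs at j=7)
  i=5: ✗ (lhs fails at k=5 before rhs at j=7)
  i=6: ✓ (rhs at j=7; lhs holds on [6,6])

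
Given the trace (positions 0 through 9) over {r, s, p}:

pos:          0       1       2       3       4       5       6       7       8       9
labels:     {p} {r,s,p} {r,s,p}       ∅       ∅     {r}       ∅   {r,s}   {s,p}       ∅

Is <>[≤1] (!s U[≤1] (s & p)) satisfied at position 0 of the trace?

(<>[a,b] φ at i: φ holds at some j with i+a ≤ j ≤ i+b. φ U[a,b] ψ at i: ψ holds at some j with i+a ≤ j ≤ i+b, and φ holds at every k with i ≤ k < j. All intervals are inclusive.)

Check (!s U[≤1] (s & p)) at each j in [0,1]:
  j=0: holds
  j=1: holds
Found at j=0 → formula holds.

Holds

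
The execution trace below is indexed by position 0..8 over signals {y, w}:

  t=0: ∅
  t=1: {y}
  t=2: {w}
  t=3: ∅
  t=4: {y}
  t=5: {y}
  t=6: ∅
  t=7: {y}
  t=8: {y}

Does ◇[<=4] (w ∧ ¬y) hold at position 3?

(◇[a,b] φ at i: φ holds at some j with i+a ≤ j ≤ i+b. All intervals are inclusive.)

Check (w ∧ ¬y) at each j in [3,7]:
  j=3: false
  j=4: false
  j=5: false
  j=6: false
  j=7: false
No position in the window satisfies it → formula fails.

No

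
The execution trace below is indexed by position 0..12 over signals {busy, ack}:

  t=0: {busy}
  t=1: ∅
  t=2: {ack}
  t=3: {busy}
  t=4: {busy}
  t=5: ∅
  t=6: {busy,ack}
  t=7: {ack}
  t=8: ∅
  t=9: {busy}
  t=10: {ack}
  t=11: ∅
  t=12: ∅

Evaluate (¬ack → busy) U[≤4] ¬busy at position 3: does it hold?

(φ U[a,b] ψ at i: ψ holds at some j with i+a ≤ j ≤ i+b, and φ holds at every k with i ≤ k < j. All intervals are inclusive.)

Need some j in [3,7] with ¬busy, and (¬ack → busy) at every k in [3,j-1].
  j=3: ¬busy false.
  j=4: ¬busy false.
  j=5: ¬busy holds; (¬ack → busy) holds at every k in [3,4] → satisfied.

Holds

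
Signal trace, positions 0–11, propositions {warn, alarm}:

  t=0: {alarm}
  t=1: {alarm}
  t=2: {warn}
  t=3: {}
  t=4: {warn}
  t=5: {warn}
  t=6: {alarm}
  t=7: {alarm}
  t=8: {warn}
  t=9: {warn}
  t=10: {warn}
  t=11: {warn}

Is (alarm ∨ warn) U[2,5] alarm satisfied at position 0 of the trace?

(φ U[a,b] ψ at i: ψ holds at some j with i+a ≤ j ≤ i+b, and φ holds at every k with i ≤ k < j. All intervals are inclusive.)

Need some j in [2,5] with alarm, and (alarm ∨ warn) at every k in [0,j-1].
  j=2: alarm false.
  j=3: alarm false.
  j=4: alarm false.
  j=5: alarm false.
No j in the window works → until fails.

Does not hold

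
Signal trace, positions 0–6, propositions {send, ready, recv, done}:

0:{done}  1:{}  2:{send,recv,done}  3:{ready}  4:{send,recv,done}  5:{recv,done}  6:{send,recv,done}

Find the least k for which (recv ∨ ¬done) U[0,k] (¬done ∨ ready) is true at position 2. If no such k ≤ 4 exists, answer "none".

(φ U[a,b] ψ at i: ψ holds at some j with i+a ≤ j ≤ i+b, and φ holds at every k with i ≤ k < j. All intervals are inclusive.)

1

Need earliest j ≥ 2 with (¬done ∨ ready), and (recv ∨ ¬done) at every k in [2,j-1].
  j=2: rhs fails.
  j=3: rhs holds; lhs holds on [2,2]. k = 1.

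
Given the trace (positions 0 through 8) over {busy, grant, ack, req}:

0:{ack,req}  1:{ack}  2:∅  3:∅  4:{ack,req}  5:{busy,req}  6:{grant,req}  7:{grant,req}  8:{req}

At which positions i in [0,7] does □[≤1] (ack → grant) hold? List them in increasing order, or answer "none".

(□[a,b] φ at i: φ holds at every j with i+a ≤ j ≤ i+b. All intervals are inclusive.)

2, 5, 6, 7

Evaluate at each i in [0,7]:
  i=0: ✗ (fails at j=0)
  i=1: ✗ (fails at j=1)
  i=2: ✓ (all of [2,3])
  i=3: ✗ (fails at j=4)
  i=4: ✗ (fails at j=4)
  i=5: ✓ (all of [5,6])
  i=6: ✓ (all of [6,7])
  i=7: ✓ (all of [7,8])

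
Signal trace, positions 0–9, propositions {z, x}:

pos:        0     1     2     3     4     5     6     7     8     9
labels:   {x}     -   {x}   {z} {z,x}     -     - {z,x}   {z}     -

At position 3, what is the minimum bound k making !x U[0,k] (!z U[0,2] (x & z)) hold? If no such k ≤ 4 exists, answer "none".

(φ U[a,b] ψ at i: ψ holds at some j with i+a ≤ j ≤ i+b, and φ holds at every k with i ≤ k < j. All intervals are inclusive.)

1

Need earliest j ≥ 3 with (!z U[0,2] (x & z)), and !x at every k in [3,j-1].
  j=3: rhs fails.
  j=4: rhs holds; lhs holds on [3,3]. k = 1.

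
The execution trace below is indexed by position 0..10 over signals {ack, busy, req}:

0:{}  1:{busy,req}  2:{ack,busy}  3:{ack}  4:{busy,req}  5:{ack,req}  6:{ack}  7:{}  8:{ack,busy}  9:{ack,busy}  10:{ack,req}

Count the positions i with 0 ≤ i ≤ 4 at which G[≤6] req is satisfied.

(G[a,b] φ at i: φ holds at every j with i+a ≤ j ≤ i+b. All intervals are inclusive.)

0

Evaluate at each i in [0,4]:
  i=0: ✗ (fails at j=0)
  i=1: ✗ (fails at j=2)
  i=2: ✗ (fails at j=2)
  i=3: ✗ (fails at j=3)
  i=4: ✗ (fails at j=6)
Positions where it holds: {} → 0.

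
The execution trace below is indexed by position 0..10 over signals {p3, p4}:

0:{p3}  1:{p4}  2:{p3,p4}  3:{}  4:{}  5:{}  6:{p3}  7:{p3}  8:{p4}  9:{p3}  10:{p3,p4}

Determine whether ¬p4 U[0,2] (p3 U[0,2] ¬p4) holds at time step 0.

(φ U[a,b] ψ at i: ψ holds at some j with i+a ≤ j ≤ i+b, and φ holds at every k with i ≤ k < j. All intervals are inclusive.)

Need some j in [0,2] with (p3 U[0,2] ¬p4), and ¬p4 at every k in [0,j-1].
  j=0: (p3 U[0,2] ¬p4) holds; no prefix to check → satisfied.

True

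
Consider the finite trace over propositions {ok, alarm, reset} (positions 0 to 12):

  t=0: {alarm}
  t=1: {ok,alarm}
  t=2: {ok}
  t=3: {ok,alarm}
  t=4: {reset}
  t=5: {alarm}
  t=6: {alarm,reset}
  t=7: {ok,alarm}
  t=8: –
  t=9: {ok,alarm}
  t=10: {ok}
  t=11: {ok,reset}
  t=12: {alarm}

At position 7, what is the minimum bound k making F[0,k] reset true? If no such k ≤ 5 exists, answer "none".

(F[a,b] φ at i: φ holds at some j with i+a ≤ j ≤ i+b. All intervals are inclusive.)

4

Scan j = 7,8,… for reset:
  j=7: fails
  j=8: fails
  j=9: fails
  j=10: fails
  j=11: holds
First hit at j=11, so smallest k = 11-7 = 4.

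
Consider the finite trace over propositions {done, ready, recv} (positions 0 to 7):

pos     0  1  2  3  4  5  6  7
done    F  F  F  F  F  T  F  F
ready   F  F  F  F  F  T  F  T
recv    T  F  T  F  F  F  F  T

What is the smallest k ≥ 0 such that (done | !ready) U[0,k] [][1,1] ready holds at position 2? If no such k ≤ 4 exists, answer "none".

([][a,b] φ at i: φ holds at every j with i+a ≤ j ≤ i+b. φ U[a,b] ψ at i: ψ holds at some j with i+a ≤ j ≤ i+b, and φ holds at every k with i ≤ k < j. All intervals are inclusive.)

2

Need earliest j ≥ 2 with [][1,1] ready, and (done | !ready) at every k in [2,j-1].
  j=2: rhs fails.
  j=3: rhs fails.
  j=4: rhs holds; lhs holds on [2,3]. k = 2.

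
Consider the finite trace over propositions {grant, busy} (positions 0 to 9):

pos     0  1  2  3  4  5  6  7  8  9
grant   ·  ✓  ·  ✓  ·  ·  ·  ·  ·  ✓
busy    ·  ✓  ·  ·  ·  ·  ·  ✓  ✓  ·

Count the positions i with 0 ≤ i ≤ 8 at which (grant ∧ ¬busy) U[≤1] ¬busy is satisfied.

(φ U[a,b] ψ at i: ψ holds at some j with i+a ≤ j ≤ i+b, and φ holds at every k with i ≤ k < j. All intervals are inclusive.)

Evaluate at each i in [0,8]:
  i=0: ✓ (rhs at j=0)
  i=1: ✗ (lhs fails at k=1 before rhs at j=2)
  i=2: ✓ (rhs at j=2)
  i=3: ✓ (rhs at j=3)
  i=4: ✓ (rhs at j=4)
  i=5: ✓ (rhs at j=5)
  i=6: ✓ (rhs at j=6)
  i=7: ✗ (no rhs in [7,8])
  i=8: ✗ (lhs fails at k=8 before rhs at j=9)
Positions where it holds: {0, 2, 3, 4, 5, 6} → 6.

6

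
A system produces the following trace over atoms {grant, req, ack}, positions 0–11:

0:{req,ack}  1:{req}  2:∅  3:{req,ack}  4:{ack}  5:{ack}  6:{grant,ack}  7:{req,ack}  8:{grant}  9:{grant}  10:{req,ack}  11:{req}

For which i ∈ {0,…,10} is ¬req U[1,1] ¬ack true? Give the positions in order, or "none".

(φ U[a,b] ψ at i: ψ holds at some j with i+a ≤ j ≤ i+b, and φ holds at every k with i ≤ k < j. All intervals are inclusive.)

Evaluate at each i in [0,10]:
  i=0: ✗ (lhs fails at k=0 before rhs at j=1)
  i=1: ✗ (lhs fails at k=1 before rhs at j=2)
  i=2: ✗ (no rhs in [3,3])
  i=3: ✗ (no rhs in [4,4])
  i=4: ✗ (no rhs in [5,5])
  i=5: ✗ (no rhs in [6,6])
  i=6: ✗ (no rhs in [7,7])
  i=7: ✗ (lhs fails at k=7 before rhs at j=8)
  i=8: ✓ (rhs at j=9; lhs holds on [8,8])
  i=9: ✗ (no rhs in [10,10])
  i=10: ✗ (lhs fails at k=10 before rhs at j=11)

8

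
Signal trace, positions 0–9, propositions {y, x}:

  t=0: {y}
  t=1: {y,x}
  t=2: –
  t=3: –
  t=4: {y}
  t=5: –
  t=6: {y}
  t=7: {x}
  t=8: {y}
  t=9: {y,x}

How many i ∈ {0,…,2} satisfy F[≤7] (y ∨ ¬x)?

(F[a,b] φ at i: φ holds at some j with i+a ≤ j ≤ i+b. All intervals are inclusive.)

3

Evaluate at each i in [0,2]:
  i=0: ✓ (witness j=0)
  i=1: ✓ (witness j=1)
  i=2: ✓ (witness j=2)
Positions where it holds: {0, 1, 2} → 3.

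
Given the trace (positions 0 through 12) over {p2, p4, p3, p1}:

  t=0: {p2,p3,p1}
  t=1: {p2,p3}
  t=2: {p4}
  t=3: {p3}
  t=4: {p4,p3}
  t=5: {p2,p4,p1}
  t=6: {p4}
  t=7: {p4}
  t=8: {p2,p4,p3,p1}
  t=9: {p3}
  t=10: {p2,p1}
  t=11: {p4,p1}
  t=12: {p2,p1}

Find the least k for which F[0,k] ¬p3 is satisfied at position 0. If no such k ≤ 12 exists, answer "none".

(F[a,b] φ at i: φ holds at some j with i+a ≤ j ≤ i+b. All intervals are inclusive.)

2

Scan j = 0,1,… for ¬p3:
  j=0: fails
  j=1: fails
  j=2: holds
First hit at j=2, so smallest k = 2-0 = 2.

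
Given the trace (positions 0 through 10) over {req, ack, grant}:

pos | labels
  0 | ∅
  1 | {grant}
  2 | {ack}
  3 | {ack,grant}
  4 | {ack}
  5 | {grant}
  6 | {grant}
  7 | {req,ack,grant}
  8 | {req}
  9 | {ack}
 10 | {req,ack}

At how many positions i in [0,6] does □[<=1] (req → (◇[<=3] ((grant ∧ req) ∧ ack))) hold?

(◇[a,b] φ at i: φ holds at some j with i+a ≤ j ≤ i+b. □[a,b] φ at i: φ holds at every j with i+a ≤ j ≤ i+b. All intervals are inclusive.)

7

Evaluate at each i in [0,6]:
  i=0: ✓ (all of [0,1])
  i=1: ✓ (all of [1,2])
  i=2: ✓ (all of [2,3])
  i=3: ✓ (all of [3,4])
  i=4: ✓ (all of [4,5])
  i=5: ✓ (all of [5,6])
  i=6: ✓ (all of [6,7])
Positions where it holds: {0, 1, 2, 3, 4, 5, 6} → 7.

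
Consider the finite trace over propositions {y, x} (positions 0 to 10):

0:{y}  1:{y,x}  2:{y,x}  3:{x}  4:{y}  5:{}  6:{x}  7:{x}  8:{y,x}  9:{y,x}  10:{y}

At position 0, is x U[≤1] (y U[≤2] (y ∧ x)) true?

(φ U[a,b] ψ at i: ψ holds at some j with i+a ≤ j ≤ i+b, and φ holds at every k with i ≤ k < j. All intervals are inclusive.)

Need some j in [0,1] with (y U[≤2] (y ∧ x)), and x at every k in [0,j-1].
  j=0: (y U[≤2] (y ∧ x)) holds; no prefix to check → satisfied.

Holds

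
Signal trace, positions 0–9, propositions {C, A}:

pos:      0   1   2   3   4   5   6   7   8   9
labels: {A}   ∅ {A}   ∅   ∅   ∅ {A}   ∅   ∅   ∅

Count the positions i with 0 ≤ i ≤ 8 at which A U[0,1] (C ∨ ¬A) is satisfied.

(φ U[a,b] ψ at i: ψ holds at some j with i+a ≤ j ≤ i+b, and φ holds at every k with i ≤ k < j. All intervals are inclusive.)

Evaluate at each i in [0,8]:
  i=0: ✓ (rhs at j=1; lhs holds on [0,0])
  i=1: ✓ (rhs at j=1)
  i=2: ✓ (rhs at j=3; lhs holds on [2,2])
  i=3: ✓ (rhs at j=3)
  i=4: ✓ (rhs at j=4)
  i=5: ✓ (rhs at j=5)
  i=6: ✓ (rhs at j=7; lhs holds on [6,6])
  i=7: ✓ (rhs at j=7)
  i=8: ✓ (rhs at j=8)
Positions where it holds: {0, 1, 2, 3, 4, 5, 6, 7, 8} → 9.

9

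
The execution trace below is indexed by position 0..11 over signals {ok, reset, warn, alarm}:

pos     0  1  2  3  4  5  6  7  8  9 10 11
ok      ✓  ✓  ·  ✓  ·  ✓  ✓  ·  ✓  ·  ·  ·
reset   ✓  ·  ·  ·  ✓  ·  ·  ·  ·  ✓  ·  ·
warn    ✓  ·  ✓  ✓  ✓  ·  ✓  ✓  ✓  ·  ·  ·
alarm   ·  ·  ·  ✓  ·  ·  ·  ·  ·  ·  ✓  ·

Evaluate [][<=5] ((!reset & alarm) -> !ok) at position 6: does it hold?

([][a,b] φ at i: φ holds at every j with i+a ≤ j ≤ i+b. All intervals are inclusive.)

Holds

Check ((!reset & alarm) -> !ok) at every j in [6,11]:
  j=6: antecedent false → ✓
  j=7: antecedent false → ✓
  j=8: antecedent false → ✓
  j=9: antecedent false → ✓
  j=10: antecedent true; consequent true → ✓
  j=11: antecedent false → ✓
All positions satisfy it → formula holds.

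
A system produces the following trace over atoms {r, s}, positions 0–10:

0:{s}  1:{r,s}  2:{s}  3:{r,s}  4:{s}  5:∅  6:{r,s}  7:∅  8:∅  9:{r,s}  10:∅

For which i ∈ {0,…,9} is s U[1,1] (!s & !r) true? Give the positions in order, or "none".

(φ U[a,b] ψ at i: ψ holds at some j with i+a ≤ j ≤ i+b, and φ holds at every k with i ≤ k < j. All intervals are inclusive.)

4, 6, 9

Evaluate at each i in [0,9]:
  i=0: ✗ (no rhs in [1,1])
  i=1: ✗ (no rhs in [2,2])
  i=2: ✗ (no rhs in [3,3])
  i=3: ✗ (no rhs in [4,4])
  i=4: ✓ (rhs at j=5; lhs holds on [4,4])
  i=5: ✗ (no rhs in [6,6])
  i=6: ✓ (rhs at j=7; lhs holds on [6,6])
  i=7: ✗ (lhs fails at k=7 before rhs at j=8)
  i=8: ✗ (no rhs in [9,9])
  i=9: ✓ (rhs at j=10; lhs holds on [9,9])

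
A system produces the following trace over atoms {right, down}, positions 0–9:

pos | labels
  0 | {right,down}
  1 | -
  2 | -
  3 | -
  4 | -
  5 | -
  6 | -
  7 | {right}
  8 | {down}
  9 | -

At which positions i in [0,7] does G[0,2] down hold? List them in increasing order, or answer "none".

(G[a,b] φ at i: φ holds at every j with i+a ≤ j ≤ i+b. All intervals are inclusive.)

Evaluate at each i in [0,7]:
  i=0: ✗ (fails at j=1)
  i=1: ✗ (fails at j=1)
  i=2: ✗ (fails at j=2)
  i=3: ✗ (fails at j=3)
  i=4: ✗ (fails at j=4)
  i=5: ✗ (fails at j=5)
  i=6: ✗ (fails at j=6)
  i=7: ✗ (fails at j=7)

none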